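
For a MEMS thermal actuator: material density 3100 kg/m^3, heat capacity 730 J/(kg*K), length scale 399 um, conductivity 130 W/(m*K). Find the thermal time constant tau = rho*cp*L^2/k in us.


Step 1: Convert L to m: L = 399e-6 m
Step 2: L^2 = (399e-6)^2 = 1.59201e-07 m^2
Step 3: tau = 3100 * 730 * 1.59201e-07 / 130 = 2.77132202e-03 s
Step 4: Convert to microseconds (multiply by 1e6).
tau = 2771.322 us


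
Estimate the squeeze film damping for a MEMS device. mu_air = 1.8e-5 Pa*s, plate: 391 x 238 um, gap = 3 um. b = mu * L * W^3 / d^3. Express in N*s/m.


Step 1: Convert to SI.
L = 391e-6 m, W = 238e-6 m, d = 3e-6 m
Step 2: W^3 = (238e-6)^3 = 1.35e-11 m^3
Step 3: d^3 = (3e-6)^3 = 2.70e-17 m^3
Step 4: b = 1.8e-5 * 391e-6 * 1.35e-11 / 2.70e-17
b = 3.51e-03 N*s/m


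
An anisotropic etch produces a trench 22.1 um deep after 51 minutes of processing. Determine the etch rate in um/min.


Step 1: Etch rate = depth / time
Step 2: rate = 22.1 / 51
rate = 0.433 um/min


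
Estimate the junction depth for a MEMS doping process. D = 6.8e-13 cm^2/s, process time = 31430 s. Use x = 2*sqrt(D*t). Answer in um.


Step 1: Compute D*t = 6.8e-13 * 31430 = 2.13724e-08 cm^2
Step 2: sqrt(D*t) = 1.46193e-04 cm
Step 3: x = 2 * 1.46193e-04 cm = 2.92386e-04 cm
Step 4: Convert to um (1 cm = 1e4 um): x = 2.924 um


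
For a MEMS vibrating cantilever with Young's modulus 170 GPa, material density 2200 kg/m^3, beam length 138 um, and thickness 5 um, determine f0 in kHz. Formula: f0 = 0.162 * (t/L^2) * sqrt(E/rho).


Step 1: Convert units to SI.
t_SI = 5e-6 m, L_SI = 138e-6 m
Step 2: Calculate sqrt(E/rho).
sqrt(170e9 / 2200) = 8790.49 m/s
Step 3: Compute f0.
f0 = 0.162 * 5e-6 / (138e-6)^2 * 8790.49 = 373886.6 Hz = 373.89 kHz


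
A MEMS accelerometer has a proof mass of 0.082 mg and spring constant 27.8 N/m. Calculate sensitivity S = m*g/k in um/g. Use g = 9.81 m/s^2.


Step 1: Convert mass: m = 0.082 mg = 8.20e-08 kg
Step 2: S = m * g / k = 8.20e-08 * 9.81 / 27.8
Step 3: S = 2.89e-08 m/g
Step 4: Convert to um/g: S = 0.029 um/g


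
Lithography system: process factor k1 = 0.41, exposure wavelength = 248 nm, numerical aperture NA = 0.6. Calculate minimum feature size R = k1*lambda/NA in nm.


Step 1: Identify values: k1 = 0.41, lambda = 248 nm, NA = 0.6
Step 2: R = k1 * lambda / NA
R = 0.41 * 248 / 0.6
R = 169.5 nm


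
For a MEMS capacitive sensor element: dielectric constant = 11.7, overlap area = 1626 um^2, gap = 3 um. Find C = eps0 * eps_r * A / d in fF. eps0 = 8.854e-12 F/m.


Step 1: Convert area to m^2: A = 1626e-12 m^2
Step 2: Convert gap to m: d = 3e-6 m
Step 3: C = eps0 * eps_r * A / d
C = 8.854e-12 * 11.7 * 1626e-12 / 3e-6
Step 4: Convert to fF (multiply by 1e15).
C = 56.15 fF


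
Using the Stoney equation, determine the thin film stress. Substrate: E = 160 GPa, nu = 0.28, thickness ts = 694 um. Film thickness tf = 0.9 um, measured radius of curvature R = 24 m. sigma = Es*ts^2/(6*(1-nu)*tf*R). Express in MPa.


Step 1: Compute numerator: Es * ts^2 = 160 * 694^2 = 77061760 (GPa*um^2)
Step 2: Compute denominator (R in um): 6*(1-nu)*tf*R = 6*0.72*0.9*24e6 = 93312000.0 (um^2)
Step 3: sigma (GPa) = 77061760 / 93312000.0 = 8.2585e-01 GPa
Step 4: Convert to MPa (x1000): sigma = 825.9 MPa


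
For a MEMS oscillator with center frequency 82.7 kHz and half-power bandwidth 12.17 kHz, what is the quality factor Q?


Step 1: Q = f0 / bandwidth
Step 2: Q = 82.7 / 12.17
Q = 6.8


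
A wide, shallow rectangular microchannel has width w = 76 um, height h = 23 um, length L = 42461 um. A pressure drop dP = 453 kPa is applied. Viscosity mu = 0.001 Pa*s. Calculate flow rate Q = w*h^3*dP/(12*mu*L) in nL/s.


Step 1: Convert all dimensions to SI (meters).
w = 76e-6 m, h = 23e-6 m, L = 42461e-6 m, dP = 453e3 Pa
Step 2: Q = w * h^3 * dP / (12 * mu * L)
Q = 76e-6 * (23e-6)^3 * 453e3 / (12 * 0.001 * 42461e-6) = 8.2209847e-10 m^3/s
Step 3: Convert Q from m^3/s to nL/s (1 m^3 = 1e12 nL, so multiply by 1e12).
Q = 822.098 nL/s


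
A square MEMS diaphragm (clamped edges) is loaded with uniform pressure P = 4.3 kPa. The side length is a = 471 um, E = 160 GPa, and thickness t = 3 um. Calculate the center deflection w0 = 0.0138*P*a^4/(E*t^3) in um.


Step 1: Convert pressure to compatible units (E is in GPa, so P in GPa).
P = 4.3 kPa = 4.3e-6 GPa
Step 2: Compute numerator: 0.0138 * P * a^4.
a^4 = 471^4 = 49213429281
numerator = 0.0138 * 4.3e-6 * 49213429281 = 2.9203e+03
Step 3: Compute denominator: E * t^3 = 160 * 3^3 = 4320
Step 4: w0 = numerator / denominator = 2.9203e+03 / 4320 = 0.676 um


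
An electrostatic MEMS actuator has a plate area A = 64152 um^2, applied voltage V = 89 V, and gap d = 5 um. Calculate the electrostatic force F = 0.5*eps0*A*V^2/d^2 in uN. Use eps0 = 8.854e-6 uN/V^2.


Step 1: Identify parameters.
eps0 = 8.854e-6 uN/V^2, A = 64152 um^2, V = 89 V, d = 5 um
Step 2: Compute V^2 = 89^2 = 7921
Step 3: Compute d^2 = 5^2 = 25
Step 4: F = 0.5 * 8.854e-6 * 64152 * 7921 / 25
F = 89.983 uN


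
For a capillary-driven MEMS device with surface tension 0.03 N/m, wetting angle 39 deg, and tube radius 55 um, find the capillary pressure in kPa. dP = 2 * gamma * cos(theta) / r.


Step 1: cos(39 deg) = 0.7771
Step 2: Convert r to m: r = 55e-6 m
Step 3: dP = 2 * 0.03 * 0.7771 / 55e-6 = 847.7 Pa
Step 4: Convert Pa to kPa (divide by 1000).
dP = 0.85 kPa


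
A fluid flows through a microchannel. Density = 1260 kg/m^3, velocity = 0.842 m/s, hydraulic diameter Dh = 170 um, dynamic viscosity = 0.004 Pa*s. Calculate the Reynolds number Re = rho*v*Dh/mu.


Step 1: Convert Dh to meters: Dh = 170e-6 m
Step 2: Re = rho * v * Dh / mu
Re = 1260 * 0.842 * 170e-6 / 0.004
Re = 45.089


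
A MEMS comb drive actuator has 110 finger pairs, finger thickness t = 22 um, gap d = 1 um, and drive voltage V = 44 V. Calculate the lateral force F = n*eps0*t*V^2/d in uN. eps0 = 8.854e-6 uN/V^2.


Step 1: Parameters: n=110, eps0=8.854e-6 uN/V^2, t=22 um, V=44 V, d=1 um
Step 2: V^2 = 1936
Step 3: F = 110 * 8.854e-6 * 22 * 1936 / 1
F = 41.482 uN


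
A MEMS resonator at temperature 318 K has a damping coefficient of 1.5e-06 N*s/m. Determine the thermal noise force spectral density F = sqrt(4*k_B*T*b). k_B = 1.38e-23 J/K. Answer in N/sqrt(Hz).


Step 1: Compute 4 * k_B * T * b
= 4 * 1.38e-23 * 318 * 1.5e-06
= 2.6330e-26 N^2/Hz
Step 2: F_noise = sqrt(2.6330e-26)
F_noise = 1.62e-13 N/sqrt(Hz)


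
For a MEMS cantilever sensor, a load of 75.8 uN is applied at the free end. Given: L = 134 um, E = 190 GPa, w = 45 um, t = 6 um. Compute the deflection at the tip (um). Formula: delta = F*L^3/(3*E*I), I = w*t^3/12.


Step 1: Calculate the second moment of area.
I = w * t^3 / 12 = 45 * 6^3 / 12 = 810.0 um^4
Step 2: Convert E to consistent units (1 GPa = 1000 uN/um^2).
E = 190 GPa = 190000 uN/um^2
Step 3: Calculate tip deflection.
delta = F * L^3 / (3 * E * I)
delta = 75.8 * 134^3 / (3 * 190000 * 810.0)
delta = 0.395 um


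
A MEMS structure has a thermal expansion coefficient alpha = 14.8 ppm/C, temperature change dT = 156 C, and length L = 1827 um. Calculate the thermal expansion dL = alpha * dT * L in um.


Step 1: Convert CTE: alpha = 14.8 ppm/C = 14.8e-6 /C
Step 2: dL = 14.8e-6 * 156 * 1827
dL = 4.2182 um


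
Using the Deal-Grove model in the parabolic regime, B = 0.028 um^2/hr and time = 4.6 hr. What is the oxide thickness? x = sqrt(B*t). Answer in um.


Step 1: Compute B*t = 0.028 * 4.6 = 0.1288
Step 2: x = sqrt(0.1288)
x = 0.359 um


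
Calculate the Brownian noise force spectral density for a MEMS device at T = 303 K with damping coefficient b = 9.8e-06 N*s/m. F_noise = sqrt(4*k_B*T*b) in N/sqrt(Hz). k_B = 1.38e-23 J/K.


Step 1: Compute 4 * k_B * T * b
= 4 * 1.38e-23 * 303 * 9.8e-06
= 1.6391e-25 N^2/Hz
Step 2: F_noise = sqrt(1.6391e-25)
F_noise = 4.05e-13 N/sqrt(Hz)


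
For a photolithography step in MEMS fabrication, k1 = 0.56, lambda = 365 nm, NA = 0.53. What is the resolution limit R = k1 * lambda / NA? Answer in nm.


Step 1: Identify values: k1 = 0.56, lambda = 365 nm, NA = 0.53
Step 2: R = k1 * lambda / NA
R = 0.56 * 365 / 0.53
R = 385.7 nm


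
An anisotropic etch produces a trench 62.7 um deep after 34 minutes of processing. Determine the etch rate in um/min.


Step 1: Etch rate = depth / time
Step 2: rate = 62.7 / 34
rate = 1.844 um/min


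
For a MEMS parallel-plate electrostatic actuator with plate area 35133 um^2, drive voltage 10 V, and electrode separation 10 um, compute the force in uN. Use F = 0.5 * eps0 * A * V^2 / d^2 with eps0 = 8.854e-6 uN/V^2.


Step 1: Identify parameters.
eps0 = 8.854e-6 uN/V^2, A = 35133 um^2, V = 10 V, d = 10 um
Step 2: Compute V^2 = 10^2 = 100
Step 3: Compute d^2 = 10^2 = 100
Step 4: F = 0.5 * 8.854e-6 * 35133 * 100 / 100
F = 0.156 uN


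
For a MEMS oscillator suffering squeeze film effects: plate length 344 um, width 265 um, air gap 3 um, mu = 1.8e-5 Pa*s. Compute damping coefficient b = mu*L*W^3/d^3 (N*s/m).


Step 1: Convert to SI.
L = 344e-6 m, W = 265e-6 m, d = 3e-6 m
Step 2: W^3 = (265e-6)^3 = 1.86e-11 m^3
Step 3: d^3 = (3e-6)^3 = 2.70e-17 m^3
Step 4: b = 1.8e-5 * 344e-6 * 1.86e-11 / 2.70e-17
b = 4.27e-03 N*s/m


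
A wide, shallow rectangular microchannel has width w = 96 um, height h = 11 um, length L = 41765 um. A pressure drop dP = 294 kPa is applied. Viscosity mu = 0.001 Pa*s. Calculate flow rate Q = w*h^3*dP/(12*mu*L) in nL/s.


Step 1: Convert all dimensions to SI (meters).
w = 96e-6 m, h = 11e-6 m, L = 41765e-6 m, dP = 294e3 Pa
Step 2: Q = w * h^3 * dP / (12 * mu * L)
Q = 96e-6 * (11e-6)^3 * 294e3 / (12 * 0.001 * 41765e-6) = 7.495539e-11 m^3/s
Step 3: Convert Q from m^3/s to nL/s (1 m^3 = 1e12 nL, so multiply by 1e12).
Q = 74.955 nL/s


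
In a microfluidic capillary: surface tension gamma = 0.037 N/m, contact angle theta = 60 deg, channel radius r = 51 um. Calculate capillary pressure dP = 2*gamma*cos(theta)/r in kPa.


Step 1: cos(60 deg) = 0.5
Step 2: Convert r to m: r = 51e-6 m
Step 3: dP = 2 * 0.037 * 0.5 / 51e-6 = 725.5 Pa
Step 4: Convert Pa to kPa (divide by 1000).
dP = 0.73 kPa


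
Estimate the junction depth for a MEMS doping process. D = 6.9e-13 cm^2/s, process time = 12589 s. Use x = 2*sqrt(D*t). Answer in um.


Step 1: Compute D*t = 6.9e-13 * 12589 = 8.68641e-09 cm^2
Step 2: sqrt(D*t) = 9.32009e-05 cm
Step 3: x = 2 * 9.32009e-05 cm = 1.864018e-04 cm
Step 4: Convert to um (1 cm = 1e4 um): x = 1.864 um


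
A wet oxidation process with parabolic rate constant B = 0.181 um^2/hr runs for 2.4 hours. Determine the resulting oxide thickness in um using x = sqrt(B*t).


Step 1: Compute B*t = 0.181 * 2.4 = 0.4344
Step 2: x = sqrt(0.4344)
x = 0.659 um


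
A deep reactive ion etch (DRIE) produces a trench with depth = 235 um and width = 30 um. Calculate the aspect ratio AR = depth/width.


Step 1: AR = depth / width
Step 2: AR = 235 / 30
AR = 7.8


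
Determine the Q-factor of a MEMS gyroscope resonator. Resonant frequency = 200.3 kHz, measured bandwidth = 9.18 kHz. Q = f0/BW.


Step 1: Q = f0 / bandwidth
Step 2: Q = 200.3 / 9.18
Q = 21.8


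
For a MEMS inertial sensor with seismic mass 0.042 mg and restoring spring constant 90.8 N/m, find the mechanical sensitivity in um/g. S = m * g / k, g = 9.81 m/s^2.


Step 1: Convert mass: m = 0.042 mg = 4.20e-08 kg
Step 2: S = m * g / k = 4.20e-08 * 9.81 / 90.8
Step 3: S = 4.54e-09 m/g
Step 4: Convert to um/g: S = 0.005 um/g


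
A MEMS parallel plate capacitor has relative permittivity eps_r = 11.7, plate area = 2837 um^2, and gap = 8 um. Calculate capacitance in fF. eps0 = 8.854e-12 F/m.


Step 1: Convert area to m^2: A = 2837e-12 m^2
Step 2: Convert gap to m: d = 8e-6 m
Step 3: C = eps0 * eps_r * A / d
C = 8.854e-12 * 11.7 * 2837e-12 / 8e-6
Step 4: Convert to fF (multiply by 1e15).
C = 36.74 fF


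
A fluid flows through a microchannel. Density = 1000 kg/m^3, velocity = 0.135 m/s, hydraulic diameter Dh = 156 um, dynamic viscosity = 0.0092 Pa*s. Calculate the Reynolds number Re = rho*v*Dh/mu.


Step 1: Convert Dh to meters: Dh = 156e-6 m
Step 2: Re = rho * v * Dh / mu
Re = 1000 * 0.135 * 156e-6 / 0.0092
Re = 2.289


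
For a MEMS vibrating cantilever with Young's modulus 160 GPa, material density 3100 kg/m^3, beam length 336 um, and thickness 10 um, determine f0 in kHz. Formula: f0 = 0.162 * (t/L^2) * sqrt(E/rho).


Step 1: Convert units to SI.
t_SI = 10e-6 m, L_SI = 336e-6 m
Step 2: Calculate sqrt(E/rho).
sqrt(160e9 / 3100) = 7184.21 m/s
Step 3: Compute f0.
f0 = 0.162 * 10e-6 / (336e-6)^2 * 7184.21 = 103089.7 Hz = 103.09 kHz


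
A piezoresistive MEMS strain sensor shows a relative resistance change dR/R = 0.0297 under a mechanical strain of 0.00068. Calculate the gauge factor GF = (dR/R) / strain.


Step 1: Identify values.
dR/R = 0.0297, strain = 0.00068
Step 2: GF = (dR/R) / strain = 0.0297 / 0.00068
GF = 43.7


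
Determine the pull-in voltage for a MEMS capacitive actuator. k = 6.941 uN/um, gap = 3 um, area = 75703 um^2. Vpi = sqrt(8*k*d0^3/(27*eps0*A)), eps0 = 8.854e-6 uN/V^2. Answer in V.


Step 1: Compute numerator: 8 * k * d0^3 = 8 * 6.941 * 3^3 = 1499.256
Step 2: Compute denominator: 27 * eps0 * A = 27 * 8.854e-6 * 75703 = 18.097408
Step 3: Vpi = sqrt(1499.256 / 18.097408)
Vpi = 9.1 V


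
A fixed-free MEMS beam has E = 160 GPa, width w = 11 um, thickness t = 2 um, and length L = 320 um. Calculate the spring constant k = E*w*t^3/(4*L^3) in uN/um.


Step 1: Convert E to consistent units (1 GPa = 1000 uN/um^2).
E = 160 GPa = 160000 uN/um^2
Step 2: Compute t^3 = 2^3 = 8
Step 3: Compute L^3 = 320^3 = 32768000
Step 4: k = 160000 * 11 * 8 / (4 * 32768000)
k = 0.1074 uN/um


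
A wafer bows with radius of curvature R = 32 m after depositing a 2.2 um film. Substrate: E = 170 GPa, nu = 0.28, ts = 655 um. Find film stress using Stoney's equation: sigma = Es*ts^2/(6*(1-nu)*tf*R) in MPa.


Step 1: Compute numerator: Es * ts^2 = 170 * 655^2 = 72934250 (GPa*um^2)
Step 2: Compute denominator (R in um): 6*(1-nu)*tf*R = 6*0.72*2.2*32e6 = 304128000.0 (um^2)
Step 3: sigma (GPa) = 72934250 / 304128000.0 = 2.39814e-01 GPa
Step 4: Convert to MPa (x1000): sigma = 239.8 MPa


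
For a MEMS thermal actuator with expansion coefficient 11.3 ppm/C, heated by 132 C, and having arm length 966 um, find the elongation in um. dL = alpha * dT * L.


Step 1: Convert CTE: alpha = 11.3 ppm/C = 11.3e-6 /C
Step 2: dL = 11.3e-6 * 132 * 966
dL = 1.4409 um


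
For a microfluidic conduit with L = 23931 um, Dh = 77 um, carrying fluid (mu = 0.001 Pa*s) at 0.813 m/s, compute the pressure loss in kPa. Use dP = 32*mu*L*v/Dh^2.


Step 1: Convert to SI: L = 23931e-6 m, Dh = 77e-6 m
Step 2: dP = 32 * 0.001 * 23931e-6 * 0.813 / (77e-6)^2
Step 3: dP = 105007.40 Pa
Step 4: Convert to kPa: dP = 105.01 kPa


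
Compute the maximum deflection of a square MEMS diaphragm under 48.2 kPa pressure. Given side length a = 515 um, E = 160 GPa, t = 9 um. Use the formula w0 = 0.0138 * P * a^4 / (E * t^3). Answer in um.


Step 1: Convert pressure to compatible units (E is in GPa, so P in GPa).
P = 48.2 kPa = 48.2e-6 GPa
Step 2: Compute numerator: 0.0138 * P * a^4.
a^4 = 515^4 = 70344300625
numerator = 0.0138 * 48.2e-6 * 70344300625 = 4.67902e+04
Step 3: Compute denominator: E * t^3 = 160 * 9^3 = 116640
Step 4: w0 = numerator / denominator = 4.67902e+04 / 116640 = 0.4012 um


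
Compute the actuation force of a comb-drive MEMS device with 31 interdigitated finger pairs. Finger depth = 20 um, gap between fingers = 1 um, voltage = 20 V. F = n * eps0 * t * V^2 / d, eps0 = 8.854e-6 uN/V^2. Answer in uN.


Step 1: Parameters: n=31, eps0=8.854e-6 uN/V^2, t=20 um, V=20 V, d=1 um
Step 2: V^2 = 400
Step 3: F = 31 * 8.854e-6 * 20 * 400 / 1
F = 2.196 uN


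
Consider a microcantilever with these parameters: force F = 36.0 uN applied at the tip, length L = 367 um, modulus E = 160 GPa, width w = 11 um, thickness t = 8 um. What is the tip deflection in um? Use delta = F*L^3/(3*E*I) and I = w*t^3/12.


Step 1: Calculate the second moment of area.
I = w * t^3 / 12 = 11 * 8^3 / 12 = 469.3333 um^4
Step 2: Convert E to consistent units (1 GPa = 1000 uN/um^2).
E = 160 GPa = 160000 uN/um^2
Step 3: Calculate tip deflection.
delta = F * L^3 / (3 * E * I)
delta = 36.0 * 367^3 / (3 * 160000 * 469.3333)
delta = 7.8991 um


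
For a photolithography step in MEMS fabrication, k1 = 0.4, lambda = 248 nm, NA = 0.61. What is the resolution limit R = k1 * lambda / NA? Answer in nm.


Step 1: Identify values: k1 = 0.4, lambda = 248 nm, NA = 0.61
Step 2: R = k1 * lambda / NA
R = 0.4 * 248 / 0.61
R = 162.6 nm


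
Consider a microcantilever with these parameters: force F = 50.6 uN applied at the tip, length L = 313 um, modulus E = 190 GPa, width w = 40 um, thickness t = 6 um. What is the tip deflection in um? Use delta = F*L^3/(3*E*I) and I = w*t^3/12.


Step 1: Calculate the second moment of area.
I = w * t^3 / 12 = 40 * 6^3 / 12 = 720.0 um^4
Step 2: Convert E to consistent units (1 GPa = 1000 uN/um^2).
E = 190 GPa = 190000 uN/um^2
Step 3: Calculate tip deflection.
delta = F * L^3 / (3 * E * I)
delta = 50.6 * 313^3 / (3 * 190000 * 720.0)
delta = 3.7807 um


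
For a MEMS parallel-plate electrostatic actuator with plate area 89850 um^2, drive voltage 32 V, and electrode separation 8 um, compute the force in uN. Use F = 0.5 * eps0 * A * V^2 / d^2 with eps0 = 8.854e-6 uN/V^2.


Step 1: Identify parameters.
eps0 = 8.854e-6 uN/V^2, A = 89850 um^2, V = 32 V, d = 8 um
Step 2: Compute V^2 = 32^2 = 1024
Step 3: Compute d^2 = 8^2 = 64
Step 4: F = 0.5 * 8.854e-6 * 89850 * 1024 / 64
F = 6.364 uN


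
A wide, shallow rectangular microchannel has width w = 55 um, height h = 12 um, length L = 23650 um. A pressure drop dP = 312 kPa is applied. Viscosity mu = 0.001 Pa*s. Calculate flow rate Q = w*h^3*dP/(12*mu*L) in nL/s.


Step 1: Convert all dimensions to SI (meters).
w = 55e-6 m, h = 12e-6 m, L = 23650e-6 m, dP = 312e3 Pa
Step 2: Q = w * h^3 * dP / (12 * mu * L)
Q = 55e-6 * (12e-6)^3 * 312e3 / (12 * 0.001 * 23650e-6) = 1.0448372e-10 m^3/s
Step 3: Convert Q from m^3/s to nL/s (1 m^3 = 1e12 nL, so multiply by 1e12).
Q = 104.484 nL/s


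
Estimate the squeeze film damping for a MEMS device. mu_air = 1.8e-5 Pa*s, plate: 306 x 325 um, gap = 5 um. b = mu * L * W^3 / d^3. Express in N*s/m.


Step 1: Convert to SI.
L = 306e-6 m, W = 325e-6 m, d = 5e-6 m
Step 2: W^3 = (325e-6)^3 = 3.43e-11 m^3
Step 3: d^3 = (5e-6)^3 = 1.25e-16 m^3
Step 4: b = 1.8e-5 * 306e-6 * 3.43e-11 / 1.25e-16
b = 1.51e-03 N*s/m


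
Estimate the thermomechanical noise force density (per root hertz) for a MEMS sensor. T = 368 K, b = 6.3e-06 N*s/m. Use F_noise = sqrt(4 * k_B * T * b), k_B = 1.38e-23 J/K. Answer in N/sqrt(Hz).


Step 1: Compute 4 * k_B * T * b
= 4 * 1.38e-23 * 368 * 6.3e-06
= 1.2798e-25 N^2/Hz
Step 2: F_noise = sqrt(1.2798e-25)
F_noise = 3.58e-13 N/sqrt(Hz)


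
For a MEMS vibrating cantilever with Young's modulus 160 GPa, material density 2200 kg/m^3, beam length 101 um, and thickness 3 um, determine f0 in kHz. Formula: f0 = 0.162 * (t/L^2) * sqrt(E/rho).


Step 1: Convert units to SI.
t_SI = 3e-6 m, L_SI = 101e-6 m
Step 2: Calculate sqrt(E/rho).
sqrt(160e9 / 2200) = 8528.03 m/s
Step 3: Compute f0.
f0 = 0.162 * 3e-6 / (101e-6)^2 * 8528.03 = 406295.7 Hz = 406.3 kHz


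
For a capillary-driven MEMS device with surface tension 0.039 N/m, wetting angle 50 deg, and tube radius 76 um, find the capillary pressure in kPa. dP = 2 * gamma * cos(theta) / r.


Step 1: cos(50 deg) = 0.6428
Step 2: Convert r to m: r = 76e-6 m
Step 3: dP = 2 * 0.039 * 0.6428 / 76e-6 = 659.7 Pa
Step 4: Convert Pa to kPa (divide by 1000).
dP = 0.66 kPa


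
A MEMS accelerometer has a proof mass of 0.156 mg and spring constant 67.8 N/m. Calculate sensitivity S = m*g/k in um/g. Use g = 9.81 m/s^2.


Step 1: Convert mass: m = 0.156 mg = 1.56e-07 kg
Step 2: S = m * g / k = 1.56e-07 * 9.81 / 67.8
Step 3: S = 2.26e-08 m/g
Step 4: Convert to um/g: S = 0.023 um/g


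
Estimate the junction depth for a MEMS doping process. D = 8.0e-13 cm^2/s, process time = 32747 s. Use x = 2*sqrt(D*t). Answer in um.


Step 1: Compute D*t = 8.0e-13 * 32747 = 2.61976e-08 cm^2
Step 2: sqrt(D*t) = 1.61857e-04 cm
Step 3: x = 2 * 1.61857e-04 cm = 3.23714e-04 cm
Step 4: Convert to um (1 cm = 1e4 um): x = 3.237 um


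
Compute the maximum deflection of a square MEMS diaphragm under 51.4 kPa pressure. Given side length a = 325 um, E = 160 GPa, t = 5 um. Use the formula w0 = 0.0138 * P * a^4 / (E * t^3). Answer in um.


Step 1: Convert pressure to compatible units (E is in GPa, so P in GPa).
P = 51.4 kPa = 51.4e-6 GPa
Step 2: Compute numerator: 0.0138 * P * a^4.
a^4 = 325^4 = 11156640625
numerator = 0.0138 * 51.4e-6 * 11156640625 = 7.91363e+03
Step 3: Compute denominator: E * t^3 = 160 * 5^3 = 20000
Step 4: w0 = numerator / denominator = 7.91363e+03 / 20000 = 0.3957 um


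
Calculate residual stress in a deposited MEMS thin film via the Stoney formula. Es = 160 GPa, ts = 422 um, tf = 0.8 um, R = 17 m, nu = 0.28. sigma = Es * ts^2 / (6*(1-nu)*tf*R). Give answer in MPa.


Step 1: Compute numerator: Es * ts^2 = 160 * 422^2 = 28493440 (GPa*um^2)
Step 2: Compute denominator (R in um): 6*(1-nu)*tf*R = 6*0.72*0.8*17e6 = 58752000.0 (um^2)
Step 3: sigma (GPa) = 28493440 / 58752000.0 = 4.84978e-01 GPa
Step 4: Convert to MPa (x1000): sigma = 485.0 MPa


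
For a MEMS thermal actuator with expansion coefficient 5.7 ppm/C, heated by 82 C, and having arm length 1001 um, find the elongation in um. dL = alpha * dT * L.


Step 1: Convert CTE: alpha = 5.7 ppm/C = 5.7e-6 /C
Step 2: dL = 5.7e-6 * 82 * 1001
dL = 0.4679 um


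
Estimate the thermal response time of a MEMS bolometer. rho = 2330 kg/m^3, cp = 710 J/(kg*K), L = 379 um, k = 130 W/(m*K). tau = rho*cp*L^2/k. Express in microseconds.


Step 1: Convert L to m: L = 379e-6 m
Step 2: L^2 = (379e-6)^2 = 1.43641e-07 m^2
Step 3: tau = 2330 * 710 * 1.43641e-07 / 130 = 1.82788697e-03 s
Step 4: Convert to microseconds (multiply by 1e6).
tau = 1827.887 us


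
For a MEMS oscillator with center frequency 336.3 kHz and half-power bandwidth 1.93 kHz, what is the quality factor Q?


Step 1: Q = f0 / bandwidth
Step 2: Q = 336.3 / 1.93
Q = 174.2


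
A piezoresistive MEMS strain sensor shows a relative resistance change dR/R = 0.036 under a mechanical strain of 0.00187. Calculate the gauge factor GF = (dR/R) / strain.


Step 1: Identify values.
dR/R = 0.036, strain = 0.00187
Step 2: GF = (dR/R) / strain = 0.036 / 0.00187
GF = 19.3


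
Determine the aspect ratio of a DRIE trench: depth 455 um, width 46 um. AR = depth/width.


Step 1: AR = depth / width
Step 2: AR = 455 / 46
AR = 9.9


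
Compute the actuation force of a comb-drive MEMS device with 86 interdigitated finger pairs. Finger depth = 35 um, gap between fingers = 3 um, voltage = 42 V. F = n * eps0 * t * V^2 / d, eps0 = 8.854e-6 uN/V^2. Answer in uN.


Step 1: Parameters: n=86, eps0=8.854e-6 uN/V^2, t=35 um, V=42 V, d=3 um
Step 2: V^2 = 1764
Step 3: F = 86 * 8.854e-6 * 35 * 1764 / 3
F = 15.671 uN


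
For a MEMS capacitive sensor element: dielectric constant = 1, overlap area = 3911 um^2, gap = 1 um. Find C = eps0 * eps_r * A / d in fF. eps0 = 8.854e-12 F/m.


Step 1: Convert area to m^2: A = 3911e-12 m^2
Step 2: Convert gap to m: d = 1e-6 m
Step 3: C = eps0 * eps_r * A / d
C = 8.854e-12 * 1 * 3911e-12 / 1e-6
Step 4: Convert to fF (multiply by 1e15).
C = 34.63 fF


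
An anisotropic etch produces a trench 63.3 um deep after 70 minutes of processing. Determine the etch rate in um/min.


Step 1: Etch rate = depth / time
Step 2: rate = 63.3 / 70
rate = 0.904 um/min


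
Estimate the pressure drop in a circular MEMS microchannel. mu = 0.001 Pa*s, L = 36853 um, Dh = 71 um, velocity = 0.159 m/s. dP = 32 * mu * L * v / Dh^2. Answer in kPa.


Step 1: Convert to SI: L = 36853e-6 m, Dh = 71e-6 m
Step 2: dP = 32 * 0.001 * 36853e-6 * 0.159 / (71e-6)^2
Step 3: dP = 37196.60 Pa
Step 4: Convert to kPa: dP = 37.2 kPa


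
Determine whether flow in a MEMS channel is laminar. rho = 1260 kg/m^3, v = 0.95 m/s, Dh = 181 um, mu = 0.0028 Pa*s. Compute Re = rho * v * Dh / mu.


Step 1: Convert Dh to meters: Dh = 181e-6 m
Step 2: Re = rho * v * Dh / mu
Re = 1260 * 0.95 * 181e-6 / 0.0028
Re = 77.378
Since Re = 77.378 is below ~2300, the flow is laminar.


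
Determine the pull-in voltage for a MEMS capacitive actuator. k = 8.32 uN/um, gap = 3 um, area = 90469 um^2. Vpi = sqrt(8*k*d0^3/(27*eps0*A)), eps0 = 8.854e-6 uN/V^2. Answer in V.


Step 1: Compute numerator: 8 * k * d0^3 = 8 * 8.32 * 3^3 = 1797.12
Step 2: Compute denominator: 27 * eps0 * A = 27 * 8.854e-6 * 90469 = 21.627338
Step 3: Vpi = sqrt(1797.12 / 21.627338)
Vpi = 9.12 V


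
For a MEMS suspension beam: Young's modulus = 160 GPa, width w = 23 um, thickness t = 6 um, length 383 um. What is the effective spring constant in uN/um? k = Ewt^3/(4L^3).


Step 1: Convert E to consistent units (1 GPa = 1000 uN/um^2).
E = 160 GPa = 160000 uN/um^2
Step 2: Compute t^3 = 6^3 = 216
Step 3: Compute L^3 = 383^3 = 56181887
Step 4: k = 160000 * 23 * 216 / (4 * 56181887)
k = 3.5371 uN/um


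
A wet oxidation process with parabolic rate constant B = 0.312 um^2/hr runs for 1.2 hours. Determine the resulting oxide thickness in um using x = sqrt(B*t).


Step 1: Compute B*t = 0.312 * 1.2 = 0.3744
Step 2: x = sqrt(0.3744)
x = 0.612 um


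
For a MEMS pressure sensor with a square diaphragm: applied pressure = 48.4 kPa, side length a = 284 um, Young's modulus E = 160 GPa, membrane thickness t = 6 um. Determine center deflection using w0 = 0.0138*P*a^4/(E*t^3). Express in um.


Step 1: Convert pressure to compatible units (E is in GPa, so P in GPa).
P = 48.4 kPa = 48.4e-6 GPa
Step 2: Compute numerator: 0.0138 * P * a^4.
a^4 = 284^4 = 6505390336
numerator = 0.0138 * 48.4e-6 * 6505390336 = 4.34508e+03
Step 3: Compute denominator: E * t^3 = 160 * 6^3 = 34560
Step 4: w0 = numerator / denominator = 4.34508e+03 / 34560 = 0.1257 um


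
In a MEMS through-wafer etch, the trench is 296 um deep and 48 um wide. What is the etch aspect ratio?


Step 1: AR = depth / width
Step 2: AR = 296 / 48
AR = 6.2


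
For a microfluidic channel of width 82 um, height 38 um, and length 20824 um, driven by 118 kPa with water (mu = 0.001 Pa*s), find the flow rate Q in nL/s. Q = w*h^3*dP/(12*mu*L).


Step 1: Convert all dimensions to SI (meters).
w = 82e-6 m, h = 38e-6 m, L = 20824e-6 m, dP = 118e3 Pa
Step 2: Q = w * h^3 * dP / (12 * mu * L)
Q = 82e-6 * (38e-6)^3 * 118e3 / (12 * 0.001 * 20824e-6) = 2.12471776e-09 m^3/s
Step 3: Convert Q from m^3/s to nL/s (1 m^3 = 1e12 nL, so multiply by 1e12).
Q = 2124.718 nL/s


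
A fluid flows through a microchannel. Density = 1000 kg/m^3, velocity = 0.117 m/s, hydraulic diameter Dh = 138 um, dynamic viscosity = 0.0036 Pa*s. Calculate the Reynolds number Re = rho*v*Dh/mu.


Step 1: Convert Dh to meters: Dh = 138e-6 m
Step 2: Re = rho * v * Dh / mu
Re = 1000 * 0.117 * 138e-6 / 0.0036
Re = 4.485


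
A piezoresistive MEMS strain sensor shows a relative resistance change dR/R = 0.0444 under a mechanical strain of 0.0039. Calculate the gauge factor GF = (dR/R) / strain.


Step 1: Identify values.
dR/R = 0.0444, strain = 0.0039
Step 2: GF = (dR/R) / strain = 0.0444 / 0.0039
GF = 11.4


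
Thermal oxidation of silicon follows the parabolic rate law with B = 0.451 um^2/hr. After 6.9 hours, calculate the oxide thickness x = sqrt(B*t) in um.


Step 1: Compute B*t = 0.451 * 6.9 = 3.1119
Step 2: x = sqrt(3.1119)
x = 1.764 um


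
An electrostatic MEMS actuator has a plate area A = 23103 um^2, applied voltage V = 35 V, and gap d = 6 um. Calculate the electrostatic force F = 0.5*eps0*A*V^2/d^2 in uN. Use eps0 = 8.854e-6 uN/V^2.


Step 1: Identify parameters.
eps0 = 8.854e-6 uN/V^2, A = 23103 um^2, V = 35 V, d = 6 um
Step 2: Compute V^2 = 35^2 = 1225
Step 3: Compute d^2 = 6^2 = 36
Step 4: F = 0.5 * 8.854e-6 * 23103 * 1225 / 36
F = 3.48 uN


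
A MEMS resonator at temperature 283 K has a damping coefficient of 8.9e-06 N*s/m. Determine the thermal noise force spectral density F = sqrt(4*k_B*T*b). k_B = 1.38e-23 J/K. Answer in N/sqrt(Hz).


Step 1: Compute 4 * k_B * T * b
= 4 * 1.38e-23 * 283 * 8.9e-06
= 1.3903e-25 N^2/Hz
Step 2: F_noise = sqrt(1.3903e-25)
F_noise = 3.73e-13 N/sqrt(Hz)


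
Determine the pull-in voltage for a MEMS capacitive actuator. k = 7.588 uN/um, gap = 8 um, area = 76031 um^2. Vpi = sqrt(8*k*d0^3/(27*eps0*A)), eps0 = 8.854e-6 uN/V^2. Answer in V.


Step 1: Compute numerator: 8 * k * d0^3 = 8 * 7.588 * 8^3 = 31080.448
Step 2: Compute denominator: 27 * eps0 * A = 27 * 8.854e-6 * 76031 = 18.175819
Step 3: Vpi = sqrt(31080.448 / 18.175819)
Vpi = 41.35 V


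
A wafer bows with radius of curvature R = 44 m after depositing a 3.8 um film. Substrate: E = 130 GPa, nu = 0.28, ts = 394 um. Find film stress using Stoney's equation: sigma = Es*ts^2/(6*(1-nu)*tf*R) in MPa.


Step 1: Compute numerator: Es * ts^2 = 130 * 394^2 = 20180680 (GPa*um^2)
Step 2: Compute denominator (R in um): 6*(1-nu)*tf*R = 6*0.72*3.8*44e6 = 722304000.0 (um^2)
Step 3: sigma (GPa) = 20180680 / 722304000.0 = 2.7939e-02 GPa
Step 4: Convert to MPa (x1000): sigma = 27.9 MPa


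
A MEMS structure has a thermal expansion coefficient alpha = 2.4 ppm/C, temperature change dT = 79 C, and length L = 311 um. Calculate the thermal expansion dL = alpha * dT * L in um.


Step 1: Convert CTE: alpha = 2.4 ppm/C = 2.4e-6 /C
Step 2: dL = 2.4e-6 * 79 * 311
dL = 0.059 um


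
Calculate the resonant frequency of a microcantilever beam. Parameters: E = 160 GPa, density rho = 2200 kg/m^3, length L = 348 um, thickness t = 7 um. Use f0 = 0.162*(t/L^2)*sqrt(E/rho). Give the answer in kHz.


Step 1: Convert units to SI.
t_SI = 7e-6 m, L_SI = 348e-6 m
Step 2: Calculate sqrt(E/rho).
sqrt(160e9 / 2200) = 8528.03 m/s
Step 3: Compute f0.
f0 = 0.162 * 7e-6 / (348e-6)^2 * 8528.03 = 79855.2 Hz = 79.86 kHz


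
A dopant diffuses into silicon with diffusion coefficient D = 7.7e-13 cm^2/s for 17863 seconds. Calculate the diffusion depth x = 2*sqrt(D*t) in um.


Step 1: Compute D*t = 7.7e-13 * 17863 = 1.375451e-08 cm^2
Step 2: sqrt(D*t) = 1.1728e-04 cm
Step 3: x = 2 * 1.1728e-04 cm = 2.3456e-04 cm
Step 4: Convert to um (1 cm = 1e4 um): x = 2.346 um


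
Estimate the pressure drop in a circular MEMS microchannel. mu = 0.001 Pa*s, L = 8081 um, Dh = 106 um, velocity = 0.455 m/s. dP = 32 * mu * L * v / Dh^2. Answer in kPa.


Step 1: Convert to SI: L = 8081e-6 m, Dh = 106e-6 m
Step 2: dP = 32 * 0.001 * 8081e-6 * 0.455 / (106e-6)^2
Step 3: dP = 10471.64 Pa
Step 4: Convert to kPa: dP = 10.47 kPa


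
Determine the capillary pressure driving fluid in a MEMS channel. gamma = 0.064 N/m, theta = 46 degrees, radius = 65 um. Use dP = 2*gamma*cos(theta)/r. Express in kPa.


Step 1: cos(46 deg) = 0.6947
Step 2: Convert r to m: r = 65e-6 m
Step 3: dP = 2 * 0.064 * 0.6947 / 65e-6 = 1368.0 Pa
Step 4: Convert Pa to kPa (divide by 1000).
dP = 1.37 kPa


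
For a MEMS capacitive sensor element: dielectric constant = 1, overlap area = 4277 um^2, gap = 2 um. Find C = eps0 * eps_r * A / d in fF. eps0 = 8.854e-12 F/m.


Step 1: Convert area to m^2: A = 4277e-12 m^2
Step 2: Convert gap to m: d = 2e-6 m
Step 3: C = eps0 * eps_r * A / d
C = 8.854e-12 * 1 * 4277e-12 / 2e-6
Step 4: Convert to fF (multiply by 1e15).
C = 18.93 fF


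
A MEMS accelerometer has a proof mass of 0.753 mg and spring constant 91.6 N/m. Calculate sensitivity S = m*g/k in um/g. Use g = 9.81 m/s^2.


Step 1: Convert mass: m = 0.753 mg = 7.53e-07 kg
Step 2: S = m * g / k = 7.53e-07 * 9.81 / 91.6
Step 3: S = 8.06e-08 m/g
Step 4: Convert to um/g: S = 0.081 um/g


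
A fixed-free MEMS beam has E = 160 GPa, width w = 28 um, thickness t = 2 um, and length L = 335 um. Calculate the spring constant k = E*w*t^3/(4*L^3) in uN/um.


Step 1: Convert E to consistent units (1 GPa = 1000 uN/um^2).
E = 160 GPa = 160000 uN/um^2
Step 2: Compute t^3 = 2^3 = 8
Step 3: Compute L^3 = 335^3 = 37595375
Step 4: k = 160000 * 28 * 8 / (4 * 37595375)
k = 0.2383 uN/um


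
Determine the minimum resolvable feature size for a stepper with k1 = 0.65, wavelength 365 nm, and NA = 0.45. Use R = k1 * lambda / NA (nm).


Step 1: Identify values: k1 = 0.65, lambda = 365 nm, NA = 0.45
Step 2: R = k1 * lambda / NA
R = 0.65 * 365 / 0.45
R = 527.2 nm


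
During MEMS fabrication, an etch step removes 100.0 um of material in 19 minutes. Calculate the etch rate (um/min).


Step 1: Etch rate = depth / time
Step 2: rate = 100.0 / 19
rate = 5.263 um/min


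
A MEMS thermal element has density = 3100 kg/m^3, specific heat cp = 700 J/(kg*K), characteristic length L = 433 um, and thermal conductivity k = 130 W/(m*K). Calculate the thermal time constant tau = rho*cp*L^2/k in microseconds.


Step 1: Convert L to m: L = 433e-6 m
Step 2: L^2 = (433e-6)^2 = 1.87489e-07 m^2
Step 3: tau = 3100 * 700 * 1.87489e-07 / 130 = 3.12962408e-03 s
Step 4: Convert to microseconds (multiply by 1e6).
tau = 3129.624 us


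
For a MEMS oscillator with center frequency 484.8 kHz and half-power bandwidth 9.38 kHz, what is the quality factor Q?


Step 1: Q = f0 / bandwidth
Step 2: Q = 484.8 / 9.38
Q = 51.7


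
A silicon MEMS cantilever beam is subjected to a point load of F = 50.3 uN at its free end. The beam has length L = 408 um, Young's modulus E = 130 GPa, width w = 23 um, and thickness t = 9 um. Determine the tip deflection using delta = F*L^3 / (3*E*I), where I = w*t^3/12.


Step 1: Calculate the second moment of area.
I = w * t^3 / 12 = 23 * 9^3 / 12 = 1397.25 um^4
Step 2: Convert E to consistent units (1 GPa = 1000 uN/um^2).
E = 130 GPa = 130000 uN/um^2
Step 3: Calculate tip deflection.
delta = F * L^3 / (3 * E * I)
delta = 50.3 * 408^3 / (3 * 130000 * 1397.25)
delta = 6.2692 um


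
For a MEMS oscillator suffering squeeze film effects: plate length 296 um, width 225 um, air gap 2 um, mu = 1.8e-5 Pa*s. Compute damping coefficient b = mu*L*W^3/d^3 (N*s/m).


Step 1: Convert to SI.
L = 296e-6 m, W = 225e-6 m, d = 2e-6 m
Step 2: W^3 = (225e-6)^3 = 1.14e-11 m^3
Step 3: d^3 = (2e-6)^3 = 8.00e-18 m^3
Step 4: b = 1.8e-5 * 296e-6 * 1.14e-11 / 8.00e-18
b = 7.59e-03 N*s/m


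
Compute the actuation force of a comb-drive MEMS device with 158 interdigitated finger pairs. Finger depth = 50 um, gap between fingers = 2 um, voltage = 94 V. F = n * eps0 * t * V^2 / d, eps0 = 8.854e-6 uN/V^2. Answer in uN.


Step 1: Parameters: n=158, eps0=8.854e-6 uN/V^2, t=50 um, V=94 V, d=2 um
Step 2: V^2 = 8836
Step 3: F = 158 * 8.854e-6 * 50 * 8836 / 2
F = 309.024 uN


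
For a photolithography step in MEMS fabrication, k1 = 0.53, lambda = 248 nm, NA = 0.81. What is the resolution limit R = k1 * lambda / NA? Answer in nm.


Step 1: Identify values: k1 = 0.53, lambda = 248 nm, NA = 0.81
Step 2: R = k1 * lambda / NA
R = 0.53 * 248 / 0.81
R = 162.3 nm


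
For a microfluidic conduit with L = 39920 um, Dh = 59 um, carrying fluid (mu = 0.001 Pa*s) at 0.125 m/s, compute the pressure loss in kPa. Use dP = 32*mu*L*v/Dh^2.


Step 1: Convert to SI: L = 39920e-6 m, Dh = 59e-6 m
Step 2: dP = 32 * 0.001 * 39920e-6 * 0.125 / (59e-6)^2
Step 3: dP = 45871.88 Pa
Step 4: Convert to kPa: dP = 45.87 kPa


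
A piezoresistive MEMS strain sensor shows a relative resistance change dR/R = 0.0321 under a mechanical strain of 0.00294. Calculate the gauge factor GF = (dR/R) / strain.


Step 1: Identify values.
dR/R = 0.0321, strain = 0.00294
Step 2: GF = (dR/R) / strain = 0.0321 / 0.00294
GF = 10.9


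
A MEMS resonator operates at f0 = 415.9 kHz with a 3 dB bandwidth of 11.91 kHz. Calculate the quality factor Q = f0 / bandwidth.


Step 1: Q = f0 / bandwidth
Step 2: Q = 415.9 / 11.91
Q = 34.9


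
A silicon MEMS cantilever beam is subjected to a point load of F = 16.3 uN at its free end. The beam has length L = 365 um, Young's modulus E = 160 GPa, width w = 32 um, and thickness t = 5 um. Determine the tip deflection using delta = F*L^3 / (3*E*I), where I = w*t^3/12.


Step 1: Calculate the second moment of area.
I = w * t^3 / 12 = 32 * 5^3 / 12 = 333.3333 um^4
Step 2: Convert E to consistent units (1 GPa = 1000 uN/um^2).
E = 160 GPa = 160000 uN/um^2
Step 3: Calculate tip deflection.
delta = F * L^3 / (3 * E * I)
delta = 16.3 * 365^3 / (3 * 160000 * 333.3333)
delta = 4.9539 um


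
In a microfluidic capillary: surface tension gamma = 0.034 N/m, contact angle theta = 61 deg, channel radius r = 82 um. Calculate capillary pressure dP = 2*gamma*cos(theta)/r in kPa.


Step 1: cos(61 deg) = 0.4848
Step 2: Convert r to m: r = 82e-6 m
Step 3: dP = 2 * 0.034 * 0.4848 / 82e-6 = 402.0 Pa
Step 4: Convert Pa to kPa (divide by 1000).
dP = 0.4 kPa


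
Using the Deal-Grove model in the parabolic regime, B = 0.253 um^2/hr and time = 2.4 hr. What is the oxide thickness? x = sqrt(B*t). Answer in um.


Step 1: Compute B*t = 0.253 * 2.4 = 0.6072
Step 2: x = sqrt(0.6072)
x = 0.779 um


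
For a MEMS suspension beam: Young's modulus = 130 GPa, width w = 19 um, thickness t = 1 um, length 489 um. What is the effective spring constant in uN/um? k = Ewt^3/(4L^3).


Step 1: Convert E to consistent units (1 GPa = 1000 uN/um^2).
E = 130 GPa = 130000 uN/um^2
Step 2: Compute t^3 = 1^3 = 1
Step 3: Compute L^3 = 489^3 = 116930169
Step 4: k = 130000 * 19 * 1 / (4 * 116930169)
k = 0.0053 uN/um


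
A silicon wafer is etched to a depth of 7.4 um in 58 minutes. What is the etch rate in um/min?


Step 1: Etch rate = depth / time
Step 2: rate = 7.4 / 58
rate = 0.128 um/min


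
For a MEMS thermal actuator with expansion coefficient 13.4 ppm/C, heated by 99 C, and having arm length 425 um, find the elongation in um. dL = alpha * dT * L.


Step 1: Convert CTE: alpha = 13.4 ppm/C = 13.4e-6 /C
Step 2: dL = 13.4e-6 * 99 * 425
dL = 0.5638 um


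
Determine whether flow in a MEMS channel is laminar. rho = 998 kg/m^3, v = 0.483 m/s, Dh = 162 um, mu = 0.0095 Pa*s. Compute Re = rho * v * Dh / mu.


Step 1: Convert Dh to meters: Dh = 162e-6 m
Step 2: Re = rho * v * Dh / mu
Re = 998 * 0.483 * 162e-6 / 0.0095
Re = 8.22
Since Re = 8.22 is below ~2300, the flow is laminar.


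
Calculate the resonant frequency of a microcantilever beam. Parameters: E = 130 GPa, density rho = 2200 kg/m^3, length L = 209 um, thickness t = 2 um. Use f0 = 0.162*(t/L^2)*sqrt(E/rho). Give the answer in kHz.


Step 1: Convert units to SI.
t_SI = 2e-6 m, L_SI = 209e-6 m
Step 2: Calculate sqrt(E/rho).
sqrt(130e9 / 2200) = 7687.06 m/s
Step 3: Compute f0.
f0 = 0.162 * 2e-6 / (209e-6)^2 * 7687.06 = 57018.1 Hz = 57.02 kHz


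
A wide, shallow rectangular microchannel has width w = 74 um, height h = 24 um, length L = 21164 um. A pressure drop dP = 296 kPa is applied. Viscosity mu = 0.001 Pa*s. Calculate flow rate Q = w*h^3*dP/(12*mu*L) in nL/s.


Step 1: Convert all dimensions to SI (meters).
w = 74e-6 m, h = 24e-6 m, L = 21164e-6 m, dP = 296e3 Pa
Step 2: Q = w * h^3 * dP / (12 * mu * L)
Q = 74e-6 * (24e-6)^3 * 296e3 / (12 * 0.001 * 21164e-6) = 1.1922797e-09 m^3/s
Step 3: Convert Q from m^3/s to nL/s (1 m^3 = 1e12 nL, so multiply by 1e12).
Q = 1192.28 nL/s


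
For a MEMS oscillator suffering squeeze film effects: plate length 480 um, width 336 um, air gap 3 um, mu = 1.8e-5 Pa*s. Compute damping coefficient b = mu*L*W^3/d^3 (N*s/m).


Step 1: Convert to SI.
L = 480e-6 m, W = 336e-6 m, d = 3e-6 m
Step 2: W^3 = (336e-6)^3 = 3.79e-11 m^3
Step 3: d^3 = (3e-6)^3 = 2.70e-17 m^3
Step 4: b = 1.8e-5 * 480e-6 * 3.79e-11 / 2.70e-17
b = 1.21e-02 N*s/m


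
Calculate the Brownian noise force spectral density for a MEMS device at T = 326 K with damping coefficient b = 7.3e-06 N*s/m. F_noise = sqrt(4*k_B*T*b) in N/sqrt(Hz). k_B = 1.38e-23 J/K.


Step 1: Compute 4 * k_B * T * b
= 4 * 1.38e-23 * 326 * 7.3e-06
= 1.3136e-25 N^2/Hz
Step 2: F_noise = sqrt(1.3136e-25)
F_noise = 3.62e-13 N/sqrt(Hz)


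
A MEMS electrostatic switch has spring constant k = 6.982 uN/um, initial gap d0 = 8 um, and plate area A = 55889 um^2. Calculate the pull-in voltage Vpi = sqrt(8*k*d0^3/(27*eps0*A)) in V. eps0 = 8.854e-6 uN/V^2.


Step 1: Compute numerator: 8 * k * d0^3 = 8 * 6.982 * 8^3 = 28598.272
Step 2: Compute denominator: 27 * eps0 * A = 27 * 8.854e-6 * 55889 = 13.360713
Step 3: Vpi = sqrt(28598.272 / 13.360713)
Vpi = 46.27 V
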